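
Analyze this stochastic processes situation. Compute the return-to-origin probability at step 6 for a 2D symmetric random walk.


P = C(6,3)^2 / 4^6
= 20^2 / 4096
= 400 / 4096
= 0.0977

0.0977


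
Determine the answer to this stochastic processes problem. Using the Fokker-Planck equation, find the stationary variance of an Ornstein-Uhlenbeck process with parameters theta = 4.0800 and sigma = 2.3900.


Stationary variance = sigma^2 / (2*theta)
= 2.3900^2 / (2*4.0800)
= 5.7121 / 8.1600
= 0.7000

0.7000


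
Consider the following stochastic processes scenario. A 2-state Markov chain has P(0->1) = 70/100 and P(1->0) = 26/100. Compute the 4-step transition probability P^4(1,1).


Computing P^4 by matrix multiplication.
P = [[0.3000, 0.7000], [0.2600, 0.7400]]
After raising P to the power 4:
P^4(1,1) = 0.7292

0.7292


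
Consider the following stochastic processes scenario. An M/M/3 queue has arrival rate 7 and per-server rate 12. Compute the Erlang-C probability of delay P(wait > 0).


a = lambda/mu = 0.5833
rho = a/c = 0.1944
Erlang-C formula applied:
C(c,a) = 0.0229

0.0229


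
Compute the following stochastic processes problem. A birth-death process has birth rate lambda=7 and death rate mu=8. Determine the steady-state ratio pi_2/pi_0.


For birth-death process, pi_n/pi_0 = (lambda/mu)^n
= (7/8)^2
= 0.7656

0.7656


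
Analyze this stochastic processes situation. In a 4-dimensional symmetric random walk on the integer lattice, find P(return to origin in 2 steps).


P(return in 2 steps) = P(reverse first step) = 1/(2d)
= 1/8
= 0.1250

0.1250


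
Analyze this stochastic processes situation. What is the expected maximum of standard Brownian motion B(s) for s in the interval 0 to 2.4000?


E(max B(s)) = sqrt(2t/pi)
= sqrt(2*2.4000/pi)
= sqrt(1.5279)
= 1.2361

1.2361


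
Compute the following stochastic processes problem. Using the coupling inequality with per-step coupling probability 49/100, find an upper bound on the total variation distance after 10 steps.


TV distance bound <= (1-delta)^n
= (1 - 0.4900)^10
= 0.5100^10
= 0.0012

0.0012


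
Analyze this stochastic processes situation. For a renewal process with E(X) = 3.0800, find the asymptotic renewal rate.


Long-run renewal rate = 1/E(X)
= 1/3.0800
= 0.3247

0.3247


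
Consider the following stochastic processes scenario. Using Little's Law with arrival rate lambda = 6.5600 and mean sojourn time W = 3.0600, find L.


Little's Law: L = lambda * W
= 6.5600 * 3.0600
= 20.0736

20.0736


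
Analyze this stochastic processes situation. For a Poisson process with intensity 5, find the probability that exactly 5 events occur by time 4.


P(N(t)=k) = (lambda*t)^k * exp(-lambda*t) / k!
lambda*t = 20
= 20^5 * exp(-20) / 5!
= 3200000 * 2.0612e-09 / 120
= 5.4964e-05

5.4964e-05


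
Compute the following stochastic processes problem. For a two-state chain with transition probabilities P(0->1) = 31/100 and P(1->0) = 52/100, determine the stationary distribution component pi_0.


Stationary distribution: pi_0 = p10/(p01+p10), pi_1 = p01/(p01+p10)
p01 = 0.3100, p10 = 0.5200
pi_0 = 0.6265

0.6265


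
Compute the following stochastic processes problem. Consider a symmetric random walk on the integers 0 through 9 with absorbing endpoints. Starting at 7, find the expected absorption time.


For symmetric RW on 0,...,N with absorbing barriers, E(i) = i*(N-i)
E(7) = 7 * 2 = 14

14


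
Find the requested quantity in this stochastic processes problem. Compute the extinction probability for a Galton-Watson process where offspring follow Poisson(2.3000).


Since mu = 2.3000 > 1, extinction prob q < 1.
Solve s = exp(mu*(s-1)) iteratively.
q = 0.1376

0.1376


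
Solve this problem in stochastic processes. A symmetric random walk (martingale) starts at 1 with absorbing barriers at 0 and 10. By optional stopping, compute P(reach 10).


By optional stopping theorem: E(M at tau) = M(0) = 1
P(hit 10)*10 + P(hit 0)*0 = 1
P(hit 10) = (1 - 0)/(10 - 0) = 1/10 = 0.1000

0.1000


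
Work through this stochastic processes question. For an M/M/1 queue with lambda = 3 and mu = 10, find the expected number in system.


rho = 3/10 = 0.3000
L = rho/(1-rho)
= 0.3000/0.7000
= 0.4286

0.4286


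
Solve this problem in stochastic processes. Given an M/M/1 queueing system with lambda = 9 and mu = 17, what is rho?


rho = lambda/mu
= 9/17
= 0.5294

0.5294


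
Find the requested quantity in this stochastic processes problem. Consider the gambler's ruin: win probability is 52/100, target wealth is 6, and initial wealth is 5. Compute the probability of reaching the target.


Gambler's ruin formula:
r = q/p = 0.4800/0.5200 = 0.9231
P(win) = (1 - r^i)/(1 - r^N)
= (1 - 0.9231^5)/(1 - 0.9231^6)
= 0.8648

0.8648


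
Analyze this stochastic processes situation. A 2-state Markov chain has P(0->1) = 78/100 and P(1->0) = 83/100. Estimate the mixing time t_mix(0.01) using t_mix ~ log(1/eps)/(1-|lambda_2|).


lambda_2 = |1 - p01 - p10| = |1 - 0.7800 - 0.8300| = 0.6100
t_mix ~ log(1/eps)/(1 - |lambda_2|)
= log(100)/(1 - 0.6100) = 4.6052/0.3900
= 11.8081

11.8081


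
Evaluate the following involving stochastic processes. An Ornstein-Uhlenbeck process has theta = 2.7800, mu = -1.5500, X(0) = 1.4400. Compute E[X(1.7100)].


E[X(t)] = mu + (X(0) - mu)*exp(-theta*t)
= -1.5500 + (1.4400 - -1.5500)*exp(-2.7800*1.7100)
= -1.5500 + 2.9900 * 0.0086
= -1.5242

-1.5242


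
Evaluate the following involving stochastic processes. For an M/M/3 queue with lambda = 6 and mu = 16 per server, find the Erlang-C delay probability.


a = lambda/mu = 0.3750
rho = a/c = 0.1250
Erlang-C formula applied:
C(c,a) = 0.0069

0.0069


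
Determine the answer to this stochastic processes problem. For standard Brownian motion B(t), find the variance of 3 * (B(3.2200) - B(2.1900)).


Var(alpha*(B(t)-B(s))) = alpha^2 * (t-s)
= 3^2 * (3.2200 - 2.1900)
= 9 * 1.0300
= 9.2700

9.2700


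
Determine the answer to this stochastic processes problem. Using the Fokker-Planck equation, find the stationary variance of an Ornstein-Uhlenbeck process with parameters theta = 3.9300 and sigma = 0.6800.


Stationary variance = sigma^2 / (2*theta)
= 0.6800^2 / (2*3.9300)
= 0.4624 / 7.8600
= 0.0588

0.0588


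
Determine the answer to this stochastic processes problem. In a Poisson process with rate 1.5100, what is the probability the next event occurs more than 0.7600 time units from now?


P(X > t) = exp(-lambda * t)
= exp(-1.5100 * 0.7600)
= exp(-1.1476) = 0.3174

0.3174


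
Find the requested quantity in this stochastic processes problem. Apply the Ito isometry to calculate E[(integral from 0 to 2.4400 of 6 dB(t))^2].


By Ito isometry: E[(int f dB)^2] = int f^2 dt
= 6^2 * 2.4400
= 36 * 2.4400 = 87.8400

87.8400


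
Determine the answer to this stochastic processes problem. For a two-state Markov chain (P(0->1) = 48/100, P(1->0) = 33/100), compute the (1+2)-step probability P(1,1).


P^3 = P^1 * P^2
Computing via matrix multiplication of the transition matrix.
Entry (1,1) of P^3 = 0.5954

0.5954


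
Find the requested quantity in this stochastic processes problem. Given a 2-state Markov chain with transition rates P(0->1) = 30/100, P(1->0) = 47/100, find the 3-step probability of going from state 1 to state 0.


Computing P^3 by matrix multiplication.
P = [[0.7000, 0.3000], [0.4700, 0.5300]]
After raising P to the power 3:
P^3(1,0) = 0.6030

0.6030


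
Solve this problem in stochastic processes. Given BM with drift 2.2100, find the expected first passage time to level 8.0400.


Expected first passage time = a/mu
= 8.0400/2.2100
= 3.6380

3.6380


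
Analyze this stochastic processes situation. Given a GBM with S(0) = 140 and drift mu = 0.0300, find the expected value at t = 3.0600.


E[S(t)] = S(0) * exp(mu * t)
= 140 * exp(0.0300 * 3.0600)
= 140 * 1.0961
= 153.4604

153.4604


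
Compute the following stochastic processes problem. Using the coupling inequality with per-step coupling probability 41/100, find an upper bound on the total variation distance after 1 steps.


TV distance bound <= (1-delta)^n
= (1 - 0.4100)^1
= 0.5900^1
= 0.5900

0.5900


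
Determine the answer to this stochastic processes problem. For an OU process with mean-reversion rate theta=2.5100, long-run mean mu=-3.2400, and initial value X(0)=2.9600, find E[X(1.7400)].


E[X(t)] = mu + (X(0) - mu)*exp(-theta*t)
= -3.2400 + (2.9600 - -3.2400)*exp(-2.5100*1.7400)
= -3.2400 + 6.2000 * 0.0127
= -3.1614

-3.1614


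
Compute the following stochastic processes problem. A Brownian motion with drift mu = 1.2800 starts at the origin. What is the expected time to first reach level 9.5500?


Expected first passage time = a/mu
= 9.5500/1.2800
= 7.4609

7.4609


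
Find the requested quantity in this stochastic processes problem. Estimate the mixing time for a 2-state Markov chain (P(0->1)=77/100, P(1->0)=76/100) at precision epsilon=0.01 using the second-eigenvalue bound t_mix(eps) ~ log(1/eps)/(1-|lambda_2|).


lambda_2 = |1 - p01 - p10| = |1 - 0.7700 - 0.7600| = 0.5300
t_mix ~ log(1/eps)/(1 - |lambda_2|)
= log(100)/(1 - 0.5300) = 4.6052/0.4700
= 9.7982

9.7982


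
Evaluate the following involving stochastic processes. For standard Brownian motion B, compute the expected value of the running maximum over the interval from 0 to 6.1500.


E(max B(s)) = sqrt(2t/pi)
= sqrt(2*6.1500/pi)
= sqrt(3.9152)
= 1.9787

1.9787


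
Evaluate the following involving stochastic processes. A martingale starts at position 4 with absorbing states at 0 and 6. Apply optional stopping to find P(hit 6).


By optional stopping theorem: E(M at tau) = M(0) = 4
P(hit 6)*6 + P(hit 0)*0 = 4
P(hit 6) = (4 - 0)/(6 - 0) = 2/3 = 0.6667

0.6667


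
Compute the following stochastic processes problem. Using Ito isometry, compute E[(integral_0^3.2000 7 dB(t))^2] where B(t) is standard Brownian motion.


By Ito isometry: E[(int f dB)^2] = int f^2 dt
= 7^2 * 3.2000
= 49 * 3.2000 = 156.8000

156.8000


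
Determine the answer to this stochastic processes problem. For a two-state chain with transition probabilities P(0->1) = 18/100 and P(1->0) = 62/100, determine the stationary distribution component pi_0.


Stationary distribution: pi_0 = p10/(p01+p10), pi_1 = p01/(p01+p10)
p01 = 0.1800, p10 = 0.6200
pi_0 = 0.7750

0.7750


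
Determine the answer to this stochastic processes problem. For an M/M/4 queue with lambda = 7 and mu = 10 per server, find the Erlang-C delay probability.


a = lambda/mu = 0.7000
rho = a/c = 0.1750
Erlang-C formula applied:
C(c,a) = 0.0060

0.0060


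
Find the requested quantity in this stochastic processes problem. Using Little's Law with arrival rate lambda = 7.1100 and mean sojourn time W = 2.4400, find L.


Little's Law: L = lambda * W
= 7.1100 * 2.4400
= 17.3484

17.3484


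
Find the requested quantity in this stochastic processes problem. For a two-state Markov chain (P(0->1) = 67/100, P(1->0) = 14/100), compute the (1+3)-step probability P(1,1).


P^4 = P^1 * P^3
Computing via matrix multiplication of the transition matrix.
Entry (1,1) of P^4 = 0.8274

0.8274


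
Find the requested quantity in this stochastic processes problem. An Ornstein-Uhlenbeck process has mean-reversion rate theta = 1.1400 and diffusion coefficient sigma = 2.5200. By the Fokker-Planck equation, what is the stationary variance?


Stationary variance = sigma^2 / (2*theta)
= 2.5200^2 / (2*1.1400)
= 6.3504 / 2.2800
= 2.7853

2.7853


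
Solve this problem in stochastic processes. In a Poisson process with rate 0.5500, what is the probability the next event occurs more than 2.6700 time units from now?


P(X > t) = exp(-lambda * t)
= exp(-0.5500 * 2.6700)
= exp(-1.4685) = 0.2303

0.2303


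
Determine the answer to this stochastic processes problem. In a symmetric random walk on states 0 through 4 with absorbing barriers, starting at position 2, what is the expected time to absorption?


For symmetric RW on 0,...,N with absorbing barriers, E(i) = i*(N-i)
E(2) = 2 * 2 = 4

4


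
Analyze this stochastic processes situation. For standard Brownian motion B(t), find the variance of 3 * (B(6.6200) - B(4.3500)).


Var(alpha*(B(t)-B(s))) = alpha^2 * (t-s)
= 3^2 * (6.6200 - 4.3500)
= 9 * 2.2700
= 20.4300

20.4300


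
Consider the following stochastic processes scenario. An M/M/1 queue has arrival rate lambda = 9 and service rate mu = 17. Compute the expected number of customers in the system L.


rho = 9/17 = 0.5294
L = rho/(1-rho)
= 0.5294/0.4706
= 1.1250

1.1250


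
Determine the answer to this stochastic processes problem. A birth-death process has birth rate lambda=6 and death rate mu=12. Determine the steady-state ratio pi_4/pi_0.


For birth-death process, pi_n/pi_0 = (lambda/mu)^n
= (6/12)^4
= 0.0625

0.0625


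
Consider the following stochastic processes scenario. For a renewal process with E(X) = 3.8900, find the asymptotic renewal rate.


Long-run renewal rate = 1/E(X)
= 1/3.8900
= 0.2571

0.2571


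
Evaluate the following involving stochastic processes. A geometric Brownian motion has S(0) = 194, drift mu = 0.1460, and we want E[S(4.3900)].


E[S(t)] = S(0) * exp(mu * t)
= 194 * exp(0.1460 * 4.3900)
= 194 * 1.8983
= 368.2633

368.2633


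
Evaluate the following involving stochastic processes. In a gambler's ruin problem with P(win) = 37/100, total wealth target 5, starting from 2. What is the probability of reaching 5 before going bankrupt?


Gambler's ruin formula:
r = q/p = 0.6300/0.3700 = 1.7027
P(win) = (1 - r^i)/(1 - r^N)
= (1 - 1.7027^2)/(1 - 1.7027^5)
= 0.1427

0.1427


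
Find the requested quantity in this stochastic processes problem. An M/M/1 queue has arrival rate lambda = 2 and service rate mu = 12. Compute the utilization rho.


rho = lambda/mu
= 2/12
= 0.1667

0.1667


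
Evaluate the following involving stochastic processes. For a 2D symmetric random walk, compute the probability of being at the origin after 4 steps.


P = C(4,2)^2 / 4^4
= 6^2 / 256
= 36 / 256
= 0.1406

0.1406


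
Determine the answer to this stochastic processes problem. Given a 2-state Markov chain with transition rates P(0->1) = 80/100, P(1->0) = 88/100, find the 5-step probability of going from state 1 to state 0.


Computing P^5 by matrix multiplication.
P = [[0.2000, 0.8000], [0.8800, 0.1200]]
After raising P to the power 5:
P^5(1,0) = 0.6000

0.6000


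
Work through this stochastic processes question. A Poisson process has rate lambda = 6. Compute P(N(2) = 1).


P(N(t)=k) = (lambda*t)^k * exp(-lambda*t) / k!
lambda*t = 12
= 12^1 * exp(-12) / 1!
= 12 * 6.1442e-06 / 1
= 7.3731e-05

7.3731e-05


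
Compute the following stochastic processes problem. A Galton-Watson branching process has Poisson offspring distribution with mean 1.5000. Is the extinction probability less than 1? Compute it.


Since mu = 1.5000 > 1, extinction prob q < 1.
Solve s = exp(mu*(s-1)) iteratively.
q = 0.4172

0.4172


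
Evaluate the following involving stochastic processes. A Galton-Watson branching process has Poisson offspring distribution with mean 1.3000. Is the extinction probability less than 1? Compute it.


Since mu = 1.3000 > 1, extinction prob q < 1.
Solve s = exp(mu*(s-1)) iteratively.
q = 0.5770

0.5770


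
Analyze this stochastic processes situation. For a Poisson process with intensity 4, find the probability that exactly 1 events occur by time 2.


P(N(t)=k) = (lambda*t)^k * exp(-lambda*t) / k!
lambda*t = 8
= 8^1 * exp(-8) / 1!
= 8 * 3.3546e-04 / 1
= 0.0027

0.0027


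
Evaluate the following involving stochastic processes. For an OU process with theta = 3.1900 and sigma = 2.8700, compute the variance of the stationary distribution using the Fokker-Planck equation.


Stationary variance = sigma^2 / (2*theta)
= 2.8700^2 / (2*3.1900)
= 8.2369 / 6.3800
= 1.2911

1.2911


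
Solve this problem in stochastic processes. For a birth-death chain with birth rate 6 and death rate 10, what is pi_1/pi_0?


For birth-death process, pi_n/pi_0 = (lambda/mu)^n
= (6/10)^1
= 0.6000

0.6000


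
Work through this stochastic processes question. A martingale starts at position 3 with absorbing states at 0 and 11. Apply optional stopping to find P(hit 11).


By optional stopping theorem: E(M at tau) = M(0) = 3
P(hit 11)*11 + P(hit 0)*0 = 3
P(hit 11) = (3 - 0)/(11 - 0) = 3/11 = 0.2727

0.2727


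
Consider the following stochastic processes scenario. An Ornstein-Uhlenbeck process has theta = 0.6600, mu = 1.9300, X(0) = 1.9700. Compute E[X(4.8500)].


E[X(t)] = mu + (X(0) - mu)*exp(-theta*t)
= 1.9300 + (1.9700 - 1.9300)*exp(-0.6600*4.8500)
= 1.9300 + 0.0400 * 0.0407
= 1.9316

1.9316


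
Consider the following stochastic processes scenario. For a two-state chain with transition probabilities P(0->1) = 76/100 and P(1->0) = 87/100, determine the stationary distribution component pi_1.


Stationary distribution: pi_0 = p10/(p01+p10), pi_1 = p01/(p01+p10)
p01 = 0.7600, p10 = 0.8700
pi_1 = 0.4663

0.4663


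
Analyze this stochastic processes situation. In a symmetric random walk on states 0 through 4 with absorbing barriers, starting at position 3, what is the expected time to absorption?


For symmetric RW on 0,...,N with absorbing barriers, E(i) = i*(N-i)
E(3) = 3 * 1 = 3

3


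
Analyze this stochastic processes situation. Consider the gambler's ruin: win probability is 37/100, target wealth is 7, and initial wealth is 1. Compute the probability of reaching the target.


Gambler's ruin formula:
r = q/p = 0.6300/0.3700 = 1.7027
P(win) = (1 - r^i)/(1 - r^N)
= (1 - 1.7027^1)/(1 - 1.7027^7)
= 0.0174

0.0174


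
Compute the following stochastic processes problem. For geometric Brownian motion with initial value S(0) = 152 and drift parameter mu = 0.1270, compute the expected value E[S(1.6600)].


E[S(t)] = S(0) * exp(mu * t)
= 152 * exp(0.1270 * 1.6600)
= 152 * 1.2347
= 187.6729

187.6729


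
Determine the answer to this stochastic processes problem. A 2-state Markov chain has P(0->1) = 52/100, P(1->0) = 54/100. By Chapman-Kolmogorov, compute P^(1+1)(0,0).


P^2 = P^1 * P^1
Computing via matrix multiplication of the transition matrix.
Entry (0,0) of P^2 = 0.5112

0.5112


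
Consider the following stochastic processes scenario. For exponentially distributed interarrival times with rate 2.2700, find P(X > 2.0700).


P(X > t) = exp(-lambda * t)
= exp(-2.2700 * 2.0700)
= exp(-4.6989) = 0.0091

0.0091


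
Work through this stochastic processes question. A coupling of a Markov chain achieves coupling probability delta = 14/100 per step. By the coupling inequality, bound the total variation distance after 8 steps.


TV distance bound <= (1-delta)^n
= (1 - 0.1400)^8
= 0.8600^8
= 0.2992

0.2992


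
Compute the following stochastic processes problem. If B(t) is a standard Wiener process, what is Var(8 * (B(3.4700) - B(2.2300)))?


Var(alpha*(B(t)-B(s))) = alpha^2 * (t-s)
= 8^2 * (3.4700 - 2.2300)
= 64 * 1.2400
= 79.3600

79.3600


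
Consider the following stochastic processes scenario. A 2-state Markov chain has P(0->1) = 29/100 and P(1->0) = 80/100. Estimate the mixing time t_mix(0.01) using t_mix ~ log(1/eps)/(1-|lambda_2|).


lambda_2 = |1 - p01 - p10| = |1 - 0.2900 - 0.8000| = 0.0900
t_mix ~ log(1/eps)/(1 - |lambda_2|)
= log(100)/(1 - 0.0900) = 4.6052/0.9100
= 5.0606

5.0606


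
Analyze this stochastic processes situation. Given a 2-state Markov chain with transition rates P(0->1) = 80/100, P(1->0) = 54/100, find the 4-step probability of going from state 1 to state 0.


Computing P^4 by matrix multiplication.
P = [[0.2000, 0.8000], [0.5400, 0.4600]]
After raising P to the power 4:
P^4(1,0) = 0.3976

0.3976


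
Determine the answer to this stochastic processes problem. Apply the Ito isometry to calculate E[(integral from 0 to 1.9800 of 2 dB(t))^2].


By Ito isometry: E[(int f dB)^2] = int f^2 dt
= 2^2 * 1.9800
= 4 * 1.9800 = 7.9200

7.9200


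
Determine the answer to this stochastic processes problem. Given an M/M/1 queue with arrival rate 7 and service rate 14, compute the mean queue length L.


rho = 7/14 = 0.5000
L = rho/(1-rho)
= 0.5000/0.5000
= 1.0000

1.0000


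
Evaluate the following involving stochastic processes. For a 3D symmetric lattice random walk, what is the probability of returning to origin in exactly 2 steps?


P(return in 2 steps) = P(reverse first step) = 1/(2d)
= 1/6
= 0.1667

0.1667


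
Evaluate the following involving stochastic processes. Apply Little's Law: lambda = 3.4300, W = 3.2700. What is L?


Little's Law: L = lambda * W
= 3.4300 * 3.2700
= 11.2161

11.2161


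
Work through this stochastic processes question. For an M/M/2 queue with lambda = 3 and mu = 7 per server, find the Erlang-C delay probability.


a = lambda/mu = 0.4286
rho = a/c = 0.2143
Erlang-C formula applied:
C(c,a) = 0.0756

0.0756


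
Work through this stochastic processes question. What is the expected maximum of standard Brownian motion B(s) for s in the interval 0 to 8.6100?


E(max B(s)) = sqrt(2t/pi)
= sqrt(2*8.6100/pi)
= sqrt(5.4813)
= 2.3412

2.3412


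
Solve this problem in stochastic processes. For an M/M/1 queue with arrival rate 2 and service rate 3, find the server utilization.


rho = lambda/mu
= 2/3
= 0.6667

0.6667


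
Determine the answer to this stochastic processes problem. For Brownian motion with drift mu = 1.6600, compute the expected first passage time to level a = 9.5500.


Expected first passage time = a/mu
= 9.5500/1.6600
= 5.7530

5.7530


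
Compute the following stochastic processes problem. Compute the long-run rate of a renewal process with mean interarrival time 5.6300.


Long-run renewal rate = 1/E(X)
= 1/5.6300
= 0.1776

0.1776


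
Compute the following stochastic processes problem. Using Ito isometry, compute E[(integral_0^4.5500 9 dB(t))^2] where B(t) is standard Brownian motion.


By Ito isometry: E[(int f dB)^2] = int f^2 dt
= 9^2 * 4.5500
= 81 * 4.5500 = 368.5500

368.5500


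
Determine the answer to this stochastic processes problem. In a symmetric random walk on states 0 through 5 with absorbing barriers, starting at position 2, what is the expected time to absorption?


For symmetric RW on 0,...,N with absorbing barriers, E(i) = i*(N-i)
E(2) = 2 * 3 = 6

6


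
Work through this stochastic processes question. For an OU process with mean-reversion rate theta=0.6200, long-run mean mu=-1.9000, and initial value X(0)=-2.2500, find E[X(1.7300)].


E[X(t)] = mu + (X(0) - mu)*exp(-theta*t)
= -1.9000 + (-2.2500 - -1.9000)*exp(-0.6200*1.7300)
= -1.9000 + -0.3500 * 0.3421
= -2.0197

-2.0197


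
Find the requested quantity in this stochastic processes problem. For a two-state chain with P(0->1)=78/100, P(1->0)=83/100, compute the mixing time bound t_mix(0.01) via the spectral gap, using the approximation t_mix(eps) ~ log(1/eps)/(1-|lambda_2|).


lambda_2 = |1 - p01 - p10| = |1 - 0.7800 - 0.8300| = 0.6100
t_mix ~ log(1/eps)/(1 - |lambda_2|)
= log(100)/(1 - 0.6100) = 4.6052/0.3900
= 11.8081

11.8081


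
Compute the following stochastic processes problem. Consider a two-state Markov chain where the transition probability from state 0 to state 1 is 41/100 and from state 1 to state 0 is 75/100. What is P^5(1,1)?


Computing P^5 by matrix multiplication.
P = [[0.5900, 0.4100], [0.7500, 0.2500]]
After raising P to the power 5:
P^5(1,1) = 0.3534

0.3534


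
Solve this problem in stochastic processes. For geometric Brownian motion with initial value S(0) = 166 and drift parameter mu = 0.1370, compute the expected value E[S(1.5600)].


E[S(t)] = S(0) * exp(mu * t)
= 166 * exp(0.1370 * 1.5600)
= 166 * 1.2383
= 205.5538

205.5538


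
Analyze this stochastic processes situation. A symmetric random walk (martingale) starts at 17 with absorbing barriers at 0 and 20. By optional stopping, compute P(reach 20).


By optional stopping theorem: E(M at tau) = M(0) = 17
P(hit 20)*20 + P(hit 0)*0 = 17
P(hit 20) = (17 - 0)/(20 - 0) = 17/20 = 0.8500

0.8500


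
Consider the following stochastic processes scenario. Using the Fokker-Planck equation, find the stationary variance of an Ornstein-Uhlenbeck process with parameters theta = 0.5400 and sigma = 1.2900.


Stationary variance = sigma^2 / (2*theta)
= 1.2900^2 / (2*0.5400)
= 1.6641 / 1.0800
= 1.5408

1.5408


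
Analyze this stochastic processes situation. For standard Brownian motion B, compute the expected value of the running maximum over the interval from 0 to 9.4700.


E(max B(s)) = sqrt(2t/pi)
= sqrt(2*9.4700/pi)
= sqrt(6.0288)
= 2.4554

2.4554


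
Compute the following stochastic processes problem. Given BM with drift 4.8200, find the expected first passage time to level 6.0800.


Expected first passage time = a/mu
= 6.0800/4.8200
= 1.2614

1.2614


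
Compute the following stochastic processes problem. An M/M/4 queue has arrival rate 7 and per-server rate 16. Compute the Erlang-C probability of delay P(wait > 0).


a = lambda/mu = 0.4375
rho = a/c = 0.1094
Erlang-C formula applied:
C(c,a) = 0.0011

0.0011


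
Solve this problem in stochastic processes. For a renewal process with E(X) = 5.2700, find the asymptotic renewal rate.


Long-run renewal rate = 1/E(X)
= 1/5.2700
= 0.1898

0.1898


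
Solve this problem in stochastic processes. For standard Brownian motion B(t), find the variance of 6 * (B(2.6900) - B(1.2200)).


Var(alpha*(B(t)-B(s))) = alpha^2 * (t-s)
= 6^2 * (2.6900 - 1.2200)
= 36 * 1.4700
= 52.9200

52.9200


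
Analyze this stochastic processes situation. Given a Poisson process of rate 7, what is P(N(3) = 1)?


P(N(t)=k) = (lambda*t)^k * exp(-lambda*t) / k!
lambda*t = 21
= 21^1 * exp(-21) / 1!
= 21 * 7.5826e-10 / 1
= 1.5923e-08

1.5923e-08


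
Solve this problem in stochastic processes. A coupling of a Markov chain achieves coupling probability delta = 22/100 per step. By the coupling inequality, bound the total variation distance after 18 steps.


TV distance bound <= (1-delta)^n
= (1 - 0.2200)^18
= 0.7800^18
= 0.0114

0.0114


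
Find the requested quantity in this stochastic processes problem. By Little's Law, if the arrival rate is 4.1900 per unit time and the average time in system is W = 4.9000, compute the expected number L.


Little's Law: L = lambda * W
= 4.1900 * 4.9000
= 20.5310

20.5310


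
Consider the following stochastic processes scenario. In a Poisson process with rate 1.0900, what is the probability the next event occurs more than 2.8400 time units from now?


P(X > t) = exp(-lambda * t)
= exp(-1.0900 * 2.8400)
= exp(-3.0956) = 0.0452

0.0452


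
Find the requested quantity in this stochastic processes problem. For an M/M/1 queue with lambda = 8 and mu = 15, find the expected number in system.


rho = 8/15 = 0.5333
L = rho/(1-rho)
= 0.5333/0.4667
= 1.1429

1.1429


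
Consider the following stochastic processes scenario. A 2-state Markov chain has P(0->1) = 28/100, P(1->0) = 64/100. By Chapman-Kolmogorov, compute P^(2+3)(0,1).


P^5 = P^2 * P^3
Computing via matrix multiplication of the transition matrix.
Entry (0,1) of P^5 = 0.3043

0.3043


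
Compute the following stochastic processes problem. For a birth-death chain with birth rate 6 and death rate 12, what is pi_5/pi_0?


For birth-death process, pi_n/pi_0 = (lambda/mu)^n
= (6/12)^5
= 0.0312

0.0312


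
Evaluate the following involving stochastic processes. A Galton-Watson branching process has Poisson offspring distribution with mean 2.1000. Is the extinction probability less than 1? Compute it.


Since mu = 2.1000 > 1, extinction prob q < 1.
Solve s = exp(mu*(s-1)) iteratively.
q = 0.1779

0.1779


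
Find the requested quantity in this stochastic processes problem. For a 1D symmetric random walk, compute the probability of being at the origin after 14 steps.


P(S(14) = 0) = C(14,7) / 4^7
= 3432 / 16384
= 0.2095

0.2095


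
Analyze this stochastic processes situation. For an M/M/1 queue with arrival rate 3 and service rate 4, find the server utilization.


rho = lambda/mu
= 3/4
= 0.7500

0.7500


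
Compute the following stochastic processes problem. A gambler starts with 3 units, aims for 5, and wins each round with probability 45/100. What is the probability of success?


Gambler's ruin formula:
r = q/p = 0.5500/0.4500 = 1.2222
P(win) = (1 - r^i)/(1 - r^N)
= (1 - 1.2222^3)/(1 - 1.2222^5)
= 0.4780

0.4780


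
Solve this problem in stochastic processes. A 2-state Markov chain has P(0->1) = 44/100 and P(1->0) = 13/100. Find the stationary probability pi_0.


Stationary distribution: pi_0 = p10/(p01+p10), pi_1 = p01/(p01+p10)
p01 = 0.4400, p10 = 0.1300
pi_0 = 0.2281

0.2281


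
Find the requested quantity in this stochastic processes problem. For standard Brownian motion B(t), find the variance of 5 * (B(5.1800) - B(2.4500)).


Var(alpha*(B(t)-B(s))) = alpha^2 * (t-s)
= 5^2 * (5.1800 - 2.4500)
= 25 * 2.7300
= 68.2500

68.2500


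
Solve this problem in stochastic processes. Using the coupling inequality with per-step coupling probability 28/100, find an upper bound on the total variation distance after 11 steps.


TV distance bound <= (1-delta)^n
= (1 - 0.2800)^11
= 0.7200^11
= 0.0270

0.0270


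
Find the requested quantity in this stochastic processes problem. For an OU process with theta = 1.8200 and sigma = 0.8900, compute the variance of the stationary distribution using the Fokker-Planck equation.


Stationary variance = sigma^2 / (2*theta)
= 0.8900^2 / (2*1.8200)
= 0.7921 / 3.6400
= 0.2176

0.2176


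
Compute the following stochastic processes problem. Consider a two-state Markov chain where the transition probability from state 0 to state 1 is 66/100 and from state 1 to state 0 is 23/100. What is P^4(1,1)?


Computing P^4 by matrix multiplication.
P = [[0.3400, 0.6600], [0.2300, 0.7700]]
After raising P to the power 4:
P^4(1,1) = 0.7416

0.7416


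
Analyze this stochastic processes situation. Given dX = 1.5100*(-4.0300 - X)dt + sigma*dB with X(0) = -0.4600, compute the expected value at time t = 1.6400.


E[X(t)] = mu + (X(0) - mu)*exp(-theta*t)
= -4.0300 + (-0.4600 - -4.0300)*exp(-1.5100*1.6400)
= -4.0300 + 3.5700 * 0.0840
= -3.7300

-3.7300


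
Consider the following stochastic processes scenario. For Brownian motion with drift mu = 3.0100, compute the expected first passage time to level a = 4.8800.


Expected first passage time = a/mu
= 4.8800/3.0100
= 1.6213

1.6213


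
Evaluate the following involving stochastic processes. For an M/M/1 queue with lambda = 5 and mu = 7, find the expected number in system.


rho = 5/7 = 0.7143
L = rho/(1-rho)
= 0.7143/0.2857
= 2.5000

2.5000


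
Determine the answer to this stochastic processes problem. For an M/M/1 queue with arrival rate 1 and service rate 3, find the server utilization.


rho = lambda/mu
= 1/3
= 0.3333

0.3333


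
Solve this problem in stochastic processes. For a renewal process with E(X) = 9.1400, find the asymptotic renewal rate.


Long-run renewal rate = 1/E(X)
= 1/9.1400
= 0.1094

0.1094


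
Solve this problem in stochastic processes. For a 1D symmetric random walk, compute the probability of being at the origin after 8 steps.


P(S(8) = 0) = C(8,4) / 4^4
= 70 / 256
= 0.2734

0.2734


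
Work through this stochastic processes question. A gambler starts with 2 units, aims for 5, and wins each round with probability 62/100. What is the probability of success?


Gambler's ruin formula:
r = q/p = 0.3800/0.6200 = 0.6129
P(win) = (1 - r^i)/(1 - r^N)
= (1 - 0.6129^2)/(1 - 0.6129^5)
= 0.6835

0.6835


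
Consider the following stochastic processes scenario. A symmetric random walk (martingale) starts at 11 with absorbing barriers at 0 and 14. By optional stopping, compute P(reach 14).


By optional stopping theorem: E(M at tau) = M(0) = 11
P(hit 14)*14 + P(hit 0)*0 = 11
P(hit 14) = (11 - 0)/(14 - 0) = 11/14 = 0.7857

0.7857


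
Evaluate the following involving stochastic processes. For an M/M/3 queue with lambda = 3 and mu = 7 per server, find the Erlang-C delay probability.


a = lambda/mu = 0.4286
rho = a/c = 0.1429
Erlang-C formula applied:
C(c,a) = 0.0100

0.0100


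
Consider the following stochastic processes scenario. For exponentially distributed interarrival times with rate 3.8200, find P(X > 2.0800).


P(X > t) = exp(-lambda * t)
= exp(-3.8200 * 2.0800)
= exp(-7.9456) = 3.5422e-04

3.5422e-04


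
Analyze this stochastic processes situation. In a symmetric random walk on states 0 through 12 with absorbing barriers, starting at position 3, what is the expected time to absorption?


For symmetric RW on 0,...,N with absorbing barriers, E(i) = i*(N-i)
E(3) = 3 * 9 = 27

27


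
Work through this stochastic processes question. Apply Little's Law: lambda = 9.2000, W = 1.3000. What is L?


Little's Law: L = lambda * W
= 9.2000 * 1.3000
= 11.9600

11.9600


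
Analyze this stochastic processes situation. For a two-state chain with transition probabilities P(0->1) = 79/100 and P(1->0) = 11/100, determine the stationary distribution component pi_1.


Stationary distribution: pi_0 = p10/(p01+p10), pi_1 = p01/(p01+p10)
p01 = 0.7900, p10 = 0.1100
pi_1 = 0.8778

0.8778


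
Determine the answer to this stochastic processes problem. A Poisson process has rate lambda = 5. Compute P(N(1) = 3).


P(N(t)=k) = (lambda*t)^k * exp(-lambda*t) / k!
lambda*t = 5
= 5^3 * exp(-5) / 3!
= 125 * 0.0067 / 6
= 0.1404

0.1404


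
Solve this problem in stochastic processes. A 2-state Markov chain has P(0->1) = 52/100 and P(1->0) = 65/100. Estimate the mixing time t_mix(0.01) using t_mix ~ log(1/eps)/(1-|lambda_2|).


lambda_2 = |1 - p01 - p10| = |1 - 0.5200 - 0.6500| = 0.1700
t_mix ~ log(1/eps)/(1 - |lambda_2|)
= log(100)/(1 - 0.1700) = 4.6052/0.8300
= 5.5484

5.5484


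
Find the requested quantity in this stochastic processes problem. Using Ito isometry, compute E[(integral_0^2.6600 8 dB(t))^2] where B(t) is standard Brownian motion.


By Ito isometry: E[(int f dB)^2] = int f^2 dt
= 8^2 * 2.6600
= 64 * 2.6600 = 170.2400

170.2400


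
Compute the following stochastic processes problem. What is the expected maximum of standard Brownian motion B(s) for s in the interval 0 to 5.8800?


E(max B(s)) = sqrt(2t/pi)
= sqrt(2*5.8800/pi)
= sqrt(3.7433)
= 1.9348

1.9348


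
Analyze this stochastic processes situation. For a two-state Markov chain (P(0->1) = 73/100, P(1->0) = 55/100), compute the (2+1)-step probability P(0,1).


P^3 = P^2 * P^1
Computing via matrix multiplication of the transition matrix.
Entry (0,1) of P^3 = 0.5828

0.5828


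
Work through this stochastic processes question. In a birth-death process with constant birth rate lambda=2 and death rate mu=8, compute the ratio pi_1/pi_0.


For birth-death process, pi_n/pi_0 = (lambda/mu)^n
= (2/8)^1
= 0.2500

0.2500


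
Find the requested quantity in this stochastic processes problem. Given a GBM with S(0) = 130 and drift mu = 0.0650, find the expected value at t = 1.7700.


E[S(t)] = S(0) * exp(mu * t)
= 130 * exp(0.0650 * 1.7700)
= 130 * 1.1219
= 145.8508

145.8508


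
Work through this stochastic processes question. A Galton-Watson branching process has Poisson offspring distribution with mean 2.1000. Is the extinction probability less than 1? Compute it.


Since mu = 2.1000 > 1, extinction prob q < 1.
Solve s = exp(mu*(s-1)) iteratively.
q = 0.1779

0.1779


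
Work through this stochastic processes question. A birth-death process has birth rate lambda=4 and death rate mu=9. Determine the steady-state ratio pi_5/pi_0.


For birth-death process, pi_n/pi_0 = (lambda/mu)^n
= (4/9)^5
= 0.0173

0.0173


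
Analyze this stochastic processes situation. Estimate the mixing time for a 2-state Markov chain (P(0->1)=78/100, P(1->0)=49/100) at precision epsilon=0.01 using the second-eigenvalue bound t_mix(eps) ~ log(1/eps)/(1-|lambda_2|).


lambda_2 = |1 - p01 - p10| = |1 - 0.7800 - 0.4900| = 0.2700
t_mix ~ log(1/eps)/(1 - |lambda_2|)
= log(100)/(1 - 0.2700) = 4.6052/0.7300
= 6.3085

6.3085


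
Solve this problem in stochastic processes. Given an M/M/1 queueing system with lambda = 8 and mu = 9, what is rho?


rho = lambda/mu
= 8/9
= 0.8889

0.8889


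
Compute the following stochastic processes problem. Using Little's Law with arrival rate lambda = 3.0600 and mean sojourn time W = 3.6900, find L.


Little's Law: L = lambda * W
= 3.0600 * 3.6900
= 11.2914

11.2914


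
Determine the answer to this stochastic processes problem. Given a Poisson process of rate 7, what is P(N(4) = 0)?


P(N(t)=k) = (lambda*t)^k * exp(-lambda*t) / k!
lambda*t = 28
= 28^0 * exp(-28) / 0!
= 1 * 6.9144e-13 / 1
= 6.9144e-13

6.9144e-13


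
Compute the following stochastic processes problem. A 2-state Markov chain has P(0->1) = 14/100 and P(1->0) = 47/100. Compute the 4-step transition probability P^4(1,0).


Computing P^4 by matrix multiplication.
P = [[0.8600, 0.1400], [0.4700, 0.5300]]
After raising P to the power 4:
P^4(1,0) = 0.7527

0.7527


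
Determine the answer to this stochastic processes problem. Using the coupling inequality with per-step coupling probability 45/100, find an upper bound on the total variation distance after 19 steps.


TV distance bound <= (1-delta)^n
= (1 - 0.4500)^19
= 0.5500^19
= 1.1665e-05

1.1665e-05


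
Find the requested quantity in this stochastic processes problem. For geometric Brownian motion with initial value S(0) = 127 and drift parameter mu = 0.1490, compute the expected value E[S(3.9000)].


E[S(t)] = S(0) * exp(mu * t)
= 127 * exp(0.1490 * 3.9000)
= 127 * 1.7880
= 227.0765

227.0765


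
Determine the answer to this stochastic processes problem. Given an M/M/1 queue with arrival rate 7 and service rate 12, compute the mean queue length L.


rho = 7/12 = 0.5833
L = rho/(1-rho)
= 0.5833/0.4167
= 1.4000

1.4000


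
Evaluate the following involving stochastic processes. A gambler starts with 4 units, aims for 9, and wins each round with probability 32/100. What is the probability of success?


Gambler's ruin formula:
r = q/p = 0.6800/0.3200 = 2.1250
P(win) = (1 - r^i)/(1 - r^N)
= (1 - 2.1250^4)/(1 - 2.1250^9)
= 0.0220

0.0220


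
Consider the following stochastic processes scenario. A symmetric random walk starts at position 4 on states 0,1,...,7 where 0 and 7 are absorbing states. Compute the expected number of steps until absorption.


For symmetric RW on 0,...,N with absorbing barriers, E(i) = i*(N-i)
E(4) = 4 * 3 = 12

12


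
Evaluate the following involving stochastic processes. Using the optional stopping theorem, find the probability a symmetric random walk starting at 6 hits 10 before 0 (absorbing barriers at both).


By optional stopping theorem: E(M at tau) = M(0) = 6
P(hit 10)*10 + P(hit 0)*0 = 6
P(hit 10) = (6 - 0)/(10 - 0) = 3/5 = 0.6000

0.6000


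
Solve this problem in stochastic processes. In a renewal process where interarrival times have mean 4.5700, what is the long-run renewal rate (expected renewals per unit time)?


Long-run renewal rate = 1/E(X)
= 1/4.5700
= 0.2188

0.2188


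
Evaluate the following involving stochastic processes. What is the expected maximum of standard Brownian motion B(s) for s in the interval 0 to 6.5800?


E(max B(s)) = sqrt(2t/pi)
= sqrt(2*6.5800/pi)
= sqrt(4.1890)
= 2.0467

2.0467


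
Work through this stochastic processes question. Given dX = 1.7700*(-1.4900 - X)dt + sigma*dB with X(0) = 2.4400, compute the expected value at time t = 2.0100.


E[X(t)] = mu + (X(0) - mu)*exp(-theta*t)
= -1.4900 + (2.4400 - -1.4900)*exp(-1.7700*2.0100)
= -1.4900 + 3.9300 * 0.0285
= -1.3780

-1.3780


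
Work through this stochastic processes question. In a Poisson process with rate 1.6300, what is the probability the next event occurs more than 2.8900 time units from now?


P(X > t) = exp(-lambda * t)
= exp(-1.6300 * 2.8900)
= exp(-4.7107) = 0.0090

0.0090
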